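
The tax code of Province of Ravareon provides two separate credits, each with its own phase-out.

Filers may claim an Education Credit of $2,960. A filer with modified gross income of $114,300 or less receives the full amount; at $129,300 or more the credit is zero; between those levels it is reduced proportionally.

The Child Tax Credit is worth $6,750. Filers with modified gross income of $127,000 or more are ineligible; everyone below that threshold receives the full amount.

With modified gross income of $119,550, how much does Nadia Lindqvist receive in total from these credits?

$8,674

Education Credit: $119,550 is $5,250 into a $15,000 phase-out range, leaving 9,750/15,000 of the credit: $2,960 × 9,750/15,000 = $1,924.
Child Tax Credit: $119,550 is below the $127,000 cutoff, so the full $6,750 applies.
Total: $1,924 + $6,750 = $8,674.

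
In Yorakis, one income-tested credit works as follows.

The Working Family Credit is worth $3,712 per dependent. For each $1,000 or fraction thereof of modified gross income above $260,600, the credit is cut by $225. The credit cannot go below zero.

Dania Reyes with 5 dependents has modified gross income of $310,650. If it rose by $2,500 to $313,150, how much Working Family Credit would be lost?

At $310,650 — base = 5 × $3,712 = $18,560. income exceeds $260,600 by $50,050, which is 51 full-or-partial $1,000 increments; reduction = 51 × $225 = $11,475, leaving $7,085.
At $313,150 — base = 5 × $3,712 = $18,560. income exceeds $260,600 by $52,550, which is 53 full-or-partial $1,000 increments; reduction = 53 × $225 = $11,925, leaving $6,635.
Lost: $7,085 − $6,635 = $450.

$450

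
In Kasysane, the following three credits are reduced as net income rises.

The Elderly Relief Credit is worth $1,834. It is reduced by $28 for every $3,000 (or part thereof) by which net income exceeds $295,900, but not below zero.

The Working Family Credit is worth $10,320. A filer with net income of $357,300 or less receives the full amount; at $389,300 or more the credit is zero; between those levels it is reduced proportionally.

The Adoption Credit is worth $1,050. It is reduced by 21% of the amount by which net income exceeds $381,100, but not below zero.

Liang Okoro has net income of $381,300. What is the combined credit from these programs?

Elderly Relief Credit: income exceeds $295,900 by $85,400, which is 29 full-or-partial $3,000 increments; reduction = 29 × $28 = $812, leaving $1,022.
Working Family Credit: $381,300 is $24,000 into a $32,000 phase-out range, leaving 8,000/32,000 of the credit: $10,320 × 8,000/32,000 = $2,580.
Adoption Credit: 21% of the $200 excess over $381,100 is $42; credit = $1,050 − $42 = $1,008.
Total: $1,022 + $2,580 + $1,008 = $4,610.

$4,610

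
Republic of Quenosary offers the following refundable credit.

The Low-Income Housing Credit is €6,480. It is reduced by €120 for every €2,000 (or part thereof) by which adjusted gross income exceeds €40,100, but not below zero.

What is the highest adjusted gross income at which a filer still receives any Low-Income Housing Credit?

After 53 increments the reduction is 53 × €120 = €6,360, leaving €120; one more increment wipes it out. Increment 53 ends at excess 53 × €2,000 = €106,000, so the highest qualifying income is €40,100 + €106,000 = €146,100.

€146,100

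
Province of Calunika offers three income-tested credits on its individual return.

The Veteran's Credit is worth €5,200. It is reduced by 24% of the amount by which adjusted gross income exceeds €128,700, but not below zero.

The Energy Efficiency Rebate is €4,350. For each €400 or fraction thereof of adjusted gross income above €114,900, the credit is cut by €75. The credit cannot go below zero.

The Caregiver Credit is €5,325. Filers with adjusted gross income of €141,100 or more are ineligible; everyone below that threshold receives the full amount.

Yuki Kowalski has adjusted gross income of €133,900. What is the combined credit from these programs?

Veteran's Credit: 24% of the €5,200 excess over €128,700 is €1,248; credit = €5,200 − €1,248 = €3,952.
Energy Efficiency Rebate: income exceeds €114,900 by €19,000, which is 48 full-or-partial €400 increments; reduction = 48 × €75 = €3,600, leaving €750.
Caregiver Credit: €133,900 is below the €141,100 cutoff, so the full €5,325 applies.
Total: €3,952 + €750 + €5,325 = €10,027.

€10,027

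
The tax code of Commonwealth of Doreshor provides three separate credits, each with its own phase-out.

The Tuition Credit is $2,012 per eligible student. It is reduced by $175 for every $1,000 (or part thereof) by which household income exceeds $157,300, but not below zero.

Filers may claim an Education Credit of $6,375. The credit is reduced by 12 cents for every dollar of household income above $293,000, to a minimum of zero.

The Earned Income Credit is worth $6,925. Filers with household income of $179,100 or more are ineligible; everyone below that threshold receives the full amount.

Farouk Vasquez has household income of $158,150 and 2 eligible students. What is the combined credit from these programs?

$17,149

Tuition Credit: base = 2 × $2,012 = $4,024. income exceeds $157,300 by $850, which is 1 full-or-partial $1,000 increment; reduction = 1 × $175 = $175, leaving $3,849.
Education Credit: $158,150 is at or below the $293,000 threshold, so the full $6,375 applies.
Earned Income Credit: $158,150 is below the $179,100 cutoff, so the full $6,925 applies.
Total: $3,849 + $6,375 + $6,925 = $17,149.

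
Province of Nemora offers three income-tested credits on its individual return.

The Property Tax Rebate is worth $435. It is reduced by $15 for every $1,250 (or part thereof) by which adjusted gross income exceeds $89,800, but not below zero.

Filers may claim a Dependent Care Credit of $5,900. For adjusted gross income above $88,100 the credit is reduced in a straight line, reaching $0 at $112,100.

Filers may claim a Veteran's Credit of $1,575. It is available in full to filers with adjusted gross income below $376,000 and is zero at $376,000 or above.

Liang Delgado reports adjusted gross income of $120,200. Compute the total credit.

$1,635

Property Tax Rebate: income exceeds $89,800 by $30,400, which is 25 full-or-partial $1,250 increments; reduction = 25 × $15 = $375, leaving $60.
Dependent Care Credit: $120,200 is at or above $112,100, so the credit is $0.
Veteran's Credit: $120,200 is below the $376,000 cutoff, so the full $1,575 applies.
Total: $60 + $0 + $1,575 = $1,635.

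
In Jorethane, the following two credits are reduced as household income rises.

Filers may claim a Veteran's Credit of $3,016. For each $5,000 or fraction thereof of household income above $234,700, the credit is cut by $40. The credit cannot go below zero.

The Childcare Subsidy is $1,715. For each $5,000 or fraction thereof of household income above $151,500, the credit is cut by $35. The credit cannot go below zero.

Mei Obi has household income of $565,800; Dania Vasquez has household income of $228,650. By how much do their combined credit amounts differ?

$3,835

Mei ($565,800): Veteran's Credit: income exceeds $234,700 by $331,100, which is 67 full-or-partial $5,000 increments; reduction = 67 × $40 = $2,680, leaving $336. Childcare Subsidy: income exceeds $151,500 by $414,300 → 83 increments × $35 = $2,905 ≥ base, so the credit is $0. total $336 + $0 = $336
Dania ($228,650): Veteran's Credit: $228,650 is at or below the $234,700 threshold, so the full $3,016 applies. Childcare Subsidy: income exceeds $151,500 by $77,150, which is 16 full-or-partial $5,000 increments; reduction = 16 × $35 = $560, leaving $1,155. total $3,016 + $1,155 = $4,171
Difference: |$336 − $4,171| = $3,835.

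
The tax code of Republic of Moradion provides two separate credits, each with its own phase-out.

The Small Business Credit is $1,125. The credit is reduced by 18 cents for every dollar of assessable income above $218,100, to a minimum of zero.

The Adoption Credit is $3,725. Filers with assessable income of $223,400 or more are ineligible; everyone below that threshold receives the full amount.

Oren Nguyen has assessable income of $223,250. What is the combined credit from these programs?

$3,923

Small Business Credit: 18% of the $5,150 excess over $218,100 is $927; credit = $1,125 − $927 = $198.
Adoption Credit: $223,250 is below the $223,400 cutoff, so the full $3,725 applies.
Total: $198 + $3,725 = $3,923.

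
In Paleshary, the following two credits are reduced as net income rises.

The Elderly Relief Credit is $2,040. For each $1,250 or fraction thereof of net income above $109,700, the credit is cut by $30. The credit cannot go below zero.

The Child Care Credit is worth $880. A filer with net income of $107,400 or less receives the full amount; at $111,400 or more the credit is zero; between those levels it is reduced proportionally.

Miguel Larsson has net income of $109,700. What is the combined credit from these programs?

Elderly Relief Credit: $109,700 is at or below the $109,700 threshold, so the full $2,040 applies.
Child Care Credit: $109,700 is $2,300 into a $4,000 phase-out range, leaving 1,700/4,000 of the credit: $880 × 1,700/4,000 = $374.
Total: $2,040 + $374 = $2,414.

$2,414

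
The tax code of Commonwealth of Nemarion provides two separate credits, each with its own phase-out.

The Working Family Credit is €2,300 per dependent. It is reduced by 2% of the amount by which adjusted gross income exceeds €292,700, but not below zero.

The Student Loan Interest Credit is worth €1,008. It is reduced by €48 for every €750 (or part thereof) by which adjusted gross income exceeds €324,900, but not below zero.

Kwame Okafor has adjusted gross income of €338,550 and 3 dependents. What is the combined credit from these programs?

Working Family Credit: base = 3 × €2,300 = €6,900. 2% of the €45,850 excess over €292,700 is €917; credit = €6,900 − €917 = €5,983.
Student Loan Interest Credit: income exceeds €324,900 by €13,650, which is 19 full-or-partial €750 increments; reduction = 19 × €48 = €912, leaving €96.
Total: €5,983 + €96 = €6,079.

€6,079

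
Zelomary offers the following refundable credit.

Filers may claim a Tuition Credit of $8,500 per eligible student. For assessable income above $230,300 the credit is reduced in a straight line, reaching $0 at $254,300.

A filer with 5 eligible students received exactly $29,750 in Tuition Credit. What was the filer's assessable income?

Full credit = 5 × $8,500 = $42,500.
$29,750 is 29,750/42,500 of the full $42,500, so 12,750/42,500 of the $24,000 range has been used: income = $230,300 + $24,000 × 12,750/42,500 = $237,500.

$237,500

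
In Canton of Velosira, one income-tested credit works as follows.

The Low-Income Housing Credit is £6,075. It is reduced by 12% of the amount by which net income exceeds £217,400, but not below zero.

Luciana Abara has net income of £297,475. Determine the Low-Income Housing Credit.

Low-Income Housing Credit: 12% of the £80,075 excess over £217,400 is £9,609 ≥ base, so the credit is £0.

£0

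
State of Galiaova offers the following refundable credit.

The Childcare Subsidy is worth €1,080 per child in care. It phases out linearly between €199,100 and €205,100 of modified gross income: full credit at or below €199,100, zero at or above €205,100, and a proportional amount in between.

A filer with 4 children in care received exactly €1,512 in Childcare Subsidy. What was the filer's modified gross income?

€203,000

Full credit = 4 × €1,080 = €4,320.
€1,512 is 1,512/4,320 of the full €4,320, so 2,808/4,320 of the €6,000 range has been used: income = €199,100 + €6,000 × 2,808/4,320 = €203,000.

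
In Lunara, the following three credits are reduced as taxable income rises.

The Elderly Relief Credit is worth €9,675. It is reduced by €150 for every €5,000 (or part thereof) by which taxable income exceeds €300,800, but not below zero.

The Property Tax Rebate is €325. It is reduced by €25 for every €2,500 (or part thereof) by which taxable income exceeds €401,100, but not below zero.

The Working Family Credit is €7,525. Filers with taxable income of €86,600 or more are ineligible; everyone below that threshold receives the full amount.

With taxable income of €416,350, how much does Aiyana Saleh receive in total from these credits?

€6,225

Elderly Relief Credit: income exceeds €300,800 by €115,550, which is 24 full-or-partial €5,000 increments; reduction = 24 × €150 = €3,600, leaving €6,075.
Property Tax Rebate: income exceeds €401,100 by €15,250, which is 7 full-or-partial €2,500 increments; reduction = 7 × €25 = €175, leaving €150.
Working Family Credit: €416,350 meets or exceeds the €86,600 cutoff, so the credit is €0.
Total: €6,075 + €150 + €0 = €6,225.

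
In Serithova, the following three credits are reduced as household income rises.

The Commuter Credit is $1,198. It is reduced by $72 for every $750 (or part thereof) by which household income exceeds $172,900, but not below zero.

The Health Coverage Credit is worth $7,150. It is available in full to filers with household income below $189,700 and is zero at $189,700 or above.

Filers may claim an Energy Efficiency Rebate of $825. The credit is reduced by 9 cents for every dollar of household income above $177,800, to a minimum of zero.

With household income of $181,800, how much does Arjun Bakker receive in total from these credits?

$7,949

Commuter Credit: income exceeds $172,900 by $8,900, which is 12 full-or-partial $750 increments; reduction = 12 × $72 = $864, leaving $334.
Health Coverage Credit: $181,800 is below the $189,700 cutoff, so the full $7,150 applies.
Energy Efficiency Rebate: 9% of the $4,000 excess over $177,800 is $360; credit = $825 − $360 = $465.
Total: $334 + $7,150 + $465 = $7,949.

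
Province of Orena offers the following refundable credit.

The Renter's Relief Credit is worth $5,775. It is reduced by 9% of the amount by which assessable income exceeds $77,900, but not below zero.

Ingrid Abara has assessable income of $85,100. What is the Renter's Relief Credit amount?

Renter's Relief Credit: 9% of the $7,200 excess over $77,900 is $648; credit = $5,775 − $648 = $5,127.

$5,127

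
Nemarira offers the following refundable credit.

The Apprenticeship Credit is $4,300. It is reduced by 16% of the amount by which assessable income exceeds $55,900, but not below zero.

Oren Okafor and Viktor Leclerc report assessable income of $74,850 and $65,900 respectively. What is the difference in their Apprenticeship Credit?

$1,432

Oren ($74,850): Apprenticeship Credit: 16% of the $18,950 excess over $55,900 is $3,032; credit = $4,300 − $3,032 = $1,268.
Viktor ($65,900): Apprenticeship Credit: 16% of the $10,000 excess over $55,900 is $1,600; credit = $4,300 − $1,600 = $2,700.
Difference: |$1,268 − $2,700| = $1,432.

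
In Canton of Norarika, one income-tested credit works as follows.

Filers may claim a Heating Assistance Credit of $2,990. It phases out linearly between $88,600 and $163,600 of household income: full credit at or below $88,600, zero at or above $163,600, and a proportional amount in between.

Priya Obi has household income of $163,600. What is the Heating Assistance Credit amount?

Heating Assistance Credit: $163,600 is at or above $163,600, so the credit is $0.

$0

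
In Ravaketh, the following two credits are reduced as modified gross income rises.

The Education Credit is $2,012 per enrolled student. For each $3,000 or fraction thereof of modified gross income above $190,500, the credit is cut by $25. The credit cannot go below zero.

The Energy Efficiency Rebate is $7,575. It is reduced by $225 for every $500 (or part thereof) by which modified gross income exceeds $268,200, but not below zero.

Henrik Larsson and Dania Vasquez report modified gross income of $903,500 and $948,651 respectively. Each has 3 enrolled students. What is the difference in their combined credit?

Henrik ($903,500): Education Credit: base = 3 × $2,012 = $6,036. income exceeds $190,500 by $713,000, which is 238 full-or-partial $3,000 increments; reduction = 238 × $25 = $5,950, leaving $86. Energy Efficiency Rebate: income exceeds $268,200 by $635,300 → 1271 increments × $225 = $285,975 ≥ base, so the credit is $0. total $86 + $0 = $86
Dania ($948,651): Education Credit: base = 3 × $2,012 = $6,036. income exceeds $190,500 by $758,151 → 253 increments × $25 = $6,325 ≥ base, so the credit is $0. Energy Efficiency Rebate: income exceeds $268,200 by $680,451 → 1361 increments × $225 = $306,225 ≥ base, so the credit is $0. total $0 + $0 = $0
Difference: |$86 − $0| = $86.

$86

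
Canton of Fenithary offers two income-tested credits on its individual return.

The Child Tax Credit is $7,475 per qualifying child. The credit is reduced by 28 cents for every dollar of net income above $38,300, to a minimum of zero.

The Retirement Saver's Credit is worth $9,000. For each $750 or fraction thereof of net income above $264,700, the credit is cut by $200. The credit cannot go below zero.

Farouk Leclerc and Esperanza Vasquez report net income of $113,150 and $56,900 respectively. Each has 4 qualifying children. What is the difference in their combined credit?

Farouk ($113,150): Child Tax Credit: base = 4 × $7,475 = $29,900. 28% of the $74,850 excess over $38,300 is $20,958; credit = $29,900 − $20,958 = $8,942. Retirement Saver's Credit: $113,150 is at or below the $264,700 threshold, so the full $9,000 applies. total $8,942 + $9,000 = $17,942
Esperanza ($56,900): Child Tax Credit: base = 4 × $7,475 = $29,900. 28% of the $18,600 excess over $38,300 is $5,208; credit = $29,900 − $5,208 = $24,692. Retirement Saver's Credit: $56,900 is at or below the $264,700 threshold, so the full $9,000 applies. total $24,692 + $9,000 = $33,692
Difference: |$17,942 − $33,692| = $15,750.

$15,750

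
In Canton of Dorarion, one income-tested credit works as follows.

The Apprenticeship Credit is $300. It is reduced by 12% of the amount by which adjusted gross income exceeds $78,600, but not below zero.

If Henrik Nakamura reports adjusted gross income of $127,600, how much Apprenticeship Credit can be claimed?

$0

Apprenticeship Credit: 12% of the $49,000 excess over $78,600 is $5,880 ≥ base, so the credit is $0.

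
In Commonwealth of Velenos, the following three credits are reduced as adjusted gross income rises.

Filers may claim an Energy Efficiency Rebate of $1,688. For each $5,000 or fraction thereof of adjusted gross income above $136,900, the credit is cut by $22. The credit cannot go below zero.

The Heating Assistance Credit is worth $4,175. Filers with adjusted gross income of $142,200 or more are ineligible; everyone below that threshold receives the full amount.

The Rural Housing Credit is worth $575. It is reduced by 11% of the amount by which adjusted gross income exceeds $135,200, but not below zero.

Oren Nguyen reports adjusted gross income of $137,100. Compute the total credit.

Energy Efficiency Rebate: income exceeds $136,900 by $200, which is 1 full-or-partial $5,000 increment; reduction = 1 × $22 = $22, leaving $1,666.
Heating Assistance Credit: $137,100 is below the $142,200 cutoff, so the full $4,175 applies.
Rural Housing Credit: 11% of the $1,900 excess over $135,200 is $209; credit = $575 − $209 = $366.
Total: $1,666 + $4,175 + $366 = $6,207.

$6,207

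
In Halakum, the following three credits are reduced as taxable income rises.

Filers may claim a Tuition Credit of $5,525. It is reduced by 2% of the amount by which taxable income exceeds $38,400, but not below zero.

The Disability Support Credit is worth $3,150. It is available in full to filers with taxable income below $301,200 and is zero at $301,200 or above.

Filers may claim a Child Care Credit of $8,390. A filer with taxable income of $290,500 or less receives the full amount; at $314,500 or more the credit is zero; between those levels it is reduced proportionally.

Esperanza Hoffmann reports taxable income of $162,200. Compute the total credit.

$14,589

Tuition Credit: 2% of the $123,800 excess over $38,400 is $2,476; credit = $5,525 − $2,476 = $3,049.
Disability Support Credit: $162,200 is below the $301,200 cutoff, so the full $3,150 applies.
Child Care Credit: $162,200 is at or below the $290,500 threshold, so the full $8,390 applies.
Total: $3,049 + $3,150 + $8,390 = $14,589.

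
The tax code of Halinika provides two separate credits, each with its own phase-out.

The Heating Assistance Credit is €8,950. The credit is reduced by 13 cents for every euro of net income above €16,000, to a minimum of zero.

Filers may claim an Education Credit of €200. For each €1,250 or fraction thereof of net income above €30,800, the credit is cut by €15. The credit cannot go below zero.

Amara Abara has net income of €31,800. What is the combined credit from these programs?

Heating Assistance Credit: 13% of the €15,800 excess over €16,000 is €2,054; credit = €8,950 − €2,054 = €6,896.
Education Credit: income exceeds €30,800 by €1,000, which is 1 full-or-partial €1,250 increment; reduction = 1 × €15 = €15, leaving €185.
Total: €6,896 + €185 = €7,081.

€7,081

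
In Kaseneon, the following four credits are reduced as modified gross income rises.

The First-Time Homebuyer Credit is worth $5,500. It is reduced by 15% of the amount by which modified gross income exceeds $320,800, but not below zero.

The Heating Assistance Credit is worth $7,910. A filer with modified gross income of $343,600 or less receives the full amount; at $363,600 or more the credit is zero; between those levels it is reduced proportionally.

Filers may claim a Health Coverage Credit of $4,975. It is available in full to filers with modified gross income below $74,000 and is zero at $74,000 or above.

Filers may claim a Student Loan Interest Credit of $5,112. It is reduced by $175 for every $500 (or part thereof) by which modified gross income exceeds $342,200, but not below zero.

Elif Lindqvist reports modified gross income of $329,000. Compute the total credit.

$17,292

First-Time Homebuyer Credit: 15% of the $8,200 excess over $320,800 is $1,230; credit = $5,500 − $1,230 = $4,270.
Heating Assistance Credit: $329,000 is at or below the $343,600 threshold, so the full $7,910 applies.
Health Coverage Credit: $329,000 meets or exceeds the $74,000 cutoff, so the credit is $0.
Student Loan Interest Credit: $329,000 is at or below the $342,200 threshold, so the full $5,112 applies.
Total: $4,270 + $7,910 + $0 + $5,112 = $17,292.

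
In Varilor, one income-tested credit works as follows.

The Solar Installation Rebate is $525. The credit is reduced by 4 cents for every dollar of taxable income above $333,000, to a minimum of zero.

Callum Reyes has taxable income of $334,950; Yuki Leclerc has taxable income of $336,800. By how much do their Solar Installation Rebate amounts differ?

$74

Callum ($334,950): Solar Installation Rebate: 4% of the $1,950 excess over $333,000 is $78; credit = $525 − $78 = $447.
Yuki ($336,800): Solar Installation Rebate: 4% of the $3,800 excess over $333,000 is $152; credit = $525 − $152 = $373.
Difference: |$447 − $373| = $74.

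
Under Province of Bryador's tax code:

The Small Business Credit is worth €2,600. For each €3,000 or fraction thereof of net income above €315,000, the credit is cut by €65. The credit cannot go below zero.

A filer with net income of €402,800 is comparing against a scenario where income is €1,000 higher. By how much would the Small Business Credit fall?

At €402,800 — income exceeds €315,000 by €87,800, which is 30 full-or-partial €3,000 increments; reduction = 30 × €65 = €1,950, leaving €650.
At €403,800 — income exceeds €315,000 by €88,800, which is 30 full-or-partial €3,000 increments; reduction = 30 × €65 = €1,950, leaving €650.
Lost: €650 − €650 = €0.

€0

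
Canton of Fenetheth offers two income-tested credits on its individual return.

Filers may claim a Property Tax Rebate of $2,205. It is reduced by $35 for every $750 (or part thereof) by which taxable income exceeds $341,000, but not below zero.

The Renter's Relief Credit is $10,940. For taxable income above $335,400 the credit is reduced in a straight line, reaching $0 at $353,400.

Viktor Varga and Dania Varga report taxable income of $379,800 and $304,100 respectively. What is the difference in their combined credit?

$12,760

Viktor ($379,800): Property Tax Rebate: income exceeds $341,000 by $38,800, which is 52 full-or-partial $750 increments; reduction = 52 × $35 = $1,820, leaving $385. Renter's Relief Credit: $379,800 is at or above $353,400, so the credit is $0. total $385 + $0 = $385
Dania ($304,100): Property Tax Rebate: $304,100 is at or below the $341,000 threshold, so the full $2,205 applies. Renter's Relief Credit: $304,100 is at or below the $335,400 threshold, so the full $10,940 applies. total $2,205 + $10,940 = $13,145
Difference: |$385 − $13,145| = $12,760.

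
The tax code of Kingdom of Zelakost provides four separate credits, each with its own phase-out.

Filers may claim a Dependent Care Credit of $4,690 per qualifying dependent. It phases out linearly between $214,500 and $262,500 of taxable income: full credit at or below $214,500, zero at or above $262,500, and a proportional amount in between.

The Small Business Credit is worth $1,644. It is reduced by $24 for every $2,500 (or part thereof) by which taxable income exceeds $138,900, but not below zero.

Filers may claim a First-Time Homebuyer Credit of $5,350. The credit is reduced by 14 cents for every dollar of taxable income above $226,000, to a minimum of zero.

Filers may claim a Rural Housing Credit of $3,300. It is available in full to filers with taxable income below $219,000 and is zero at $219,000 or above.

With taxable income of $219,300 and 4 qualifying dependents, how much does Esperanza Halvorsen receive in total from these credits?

Dependent Care Credit: base = 4 × $4,690 = $18,760. $219,300 is $4,800 into a $48,000 phase-out range, leaving 43,200/48,000 of the credit: $18,760 × 43,200/48,000 = $16,884.
Small Business Credit: income exceeds $138,900 by $80,400, which is 33 full-or-partial $2,500 increments; reduction = 33 × $24 = $792, leaving $852.
First-Time Homebuyer Credit: $219,300 is at or below the $226,000 threshold, so the full $5,350 applies.
Rural Housing Credit: $219,300 meets or exceeds the $219,000 cutoff, so the credit is $0.
Total: $16,884 + $852 + $5,350 + $0 = $23,086.

$23,086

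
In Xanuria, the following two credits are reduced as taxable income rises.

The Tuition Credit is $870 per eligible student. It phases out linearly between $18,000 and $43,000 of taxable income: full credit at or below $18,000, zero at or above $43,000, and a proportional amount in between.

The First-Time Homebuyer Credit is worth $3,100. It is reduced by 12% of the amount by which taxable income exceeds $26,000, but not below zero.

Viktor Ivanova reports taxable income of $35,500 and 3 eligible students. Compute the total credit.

$2,743

Tuition Credit: base = 3 × $870 = $2,610. $35,500 is $17,500 into a $25,000 phase-out range, leaving 7,500/25,000 of the credit: $2,610 × 7,500/25,000 = $783.
First-Time Homebuyer Credit: 12% of the $9,500 excess over $26,000 is $1,140; credit = $3,100 − $1,140 = $1,960.
Total: $783 + $1,960 = $2,743.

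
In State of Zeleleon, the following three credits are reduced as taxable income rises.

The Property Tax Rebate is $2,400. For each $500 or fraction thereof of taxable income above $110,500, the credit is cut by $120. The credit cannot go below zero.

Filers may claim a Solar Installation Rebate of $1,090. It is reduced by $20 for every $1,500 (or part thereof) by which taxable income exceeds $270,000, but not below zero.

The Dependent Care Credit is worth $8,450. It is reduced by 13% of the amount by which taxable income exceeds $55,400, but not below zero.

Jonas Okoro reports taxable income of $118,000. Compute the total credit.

$2,002

Property Tax Rebate: income exceeds $110,500 by $7,500, which is 15 full-or-partial $500 increments; reduction = 15 × $120 = $1,800, leaving $600.
Solar Installation Rebate: $118,000 is at or below the $270,000 threshold, so the full $1,090 applies.
Dependent Care Credit: 13% of the $62,600 excess over $55,400 is $8,138; credit = $8,450 − $8,138 = $312.
Total: $600 + $1,090 + $312 = $2,002.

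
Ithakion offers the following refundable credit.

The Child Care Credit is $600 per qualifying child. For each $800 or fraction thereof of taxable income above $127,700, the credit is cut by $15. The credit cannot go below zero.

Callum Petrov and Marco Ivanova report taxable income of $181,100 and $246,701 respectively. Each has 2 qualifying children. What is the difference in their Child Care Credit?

$195

Callum ($181,100): Child Care Credit: base = 2 × $600 = $1,200. income exceeds $127,700 by $53,400, which is 67 full-or-partial $800 increments; reduction = 67 × $15 = $1,005, leaving $195.
Marco ($246,701): Child Care Credit: base = 2 × $600 = $1,200. income exceeds $127,700 by $119,001 → 149 increments × $15 = $2,235 ≥ base, so the credit is $0.
Difference: |$195 − $0| = $195.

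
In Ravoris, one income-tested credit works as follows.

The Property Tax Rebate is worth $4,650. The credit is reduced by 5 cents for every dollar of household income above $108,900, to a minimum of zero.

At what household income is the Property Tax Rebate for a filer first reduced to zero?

The credit falls by 5% of each dollar above $108,900, so it reaches zero when the excess is $4,650 / 5% = $93,000: income = $108,900 + $93,000 = $201,900.

$201,900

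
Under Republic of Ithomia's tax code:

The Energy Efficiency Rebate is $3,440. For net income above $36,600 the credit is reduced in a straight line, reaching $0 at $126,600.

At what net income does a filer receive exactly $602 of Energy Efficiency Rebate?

$110,850

$602 is 602/3,440 of the full $3,440, so 2,838/3,440 of the $90,000 range has been used: income = $36,600 + $90,000 × 2,838/3,440 = $110,850.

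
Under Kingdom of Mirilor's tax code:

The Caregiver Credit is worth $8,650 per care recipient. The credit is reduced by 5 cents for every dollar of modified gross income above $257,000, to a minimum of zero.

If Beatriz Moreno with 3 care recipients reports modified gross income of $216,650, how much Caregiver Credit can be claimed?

$25,950

Caregiver Credit: base = 3 × $8,650 = $25,950. $216,650 is at or below the $257,000 threshold, so the full $25,950 applies.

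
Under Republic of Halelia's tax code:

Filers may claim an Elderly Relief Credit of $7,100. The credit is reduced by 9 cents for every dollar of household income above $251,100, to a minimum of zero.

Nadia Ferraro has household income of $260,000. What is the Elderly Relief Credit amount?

$6,299

Elderly Relief Credit: 9% of the $8,900 excess over $251,100 is $801; credit = $7,100 − $801 = $6,299.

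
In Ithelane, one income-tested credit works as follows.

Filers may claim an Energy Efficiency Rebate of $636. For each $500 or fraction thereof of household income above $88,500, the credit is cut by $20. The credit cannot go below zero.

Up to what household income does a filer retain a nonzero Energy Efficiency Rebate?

$104,000

After 31 increments the reduction is 31 × $20 = $620, leaving $16; one more increment wipes it out. Increment 31 ends at excess 31 × $500 = $15,500, so the highest qualifying income is $88,500 + $15,500 = $104,000.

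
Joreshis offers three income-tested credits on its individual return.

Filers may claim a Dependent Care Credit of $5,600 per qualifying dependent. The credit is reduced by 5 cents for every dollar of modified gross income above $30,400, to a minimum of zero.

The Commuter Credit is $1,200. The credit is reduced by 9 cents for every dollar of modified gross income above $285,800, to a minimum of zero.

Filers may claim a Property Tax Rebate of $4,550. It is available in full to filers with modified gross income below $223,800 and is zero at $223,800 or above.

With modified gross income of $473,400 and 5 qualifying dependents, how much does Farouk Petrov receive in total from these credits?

Dependent Care Credit: base = 5 × $5,600 = $28,000. 5% of the $443,000 excess over $30,400 is $22,150; credit = $28,000 − $22,150 = $5,850.
Commuter Credit: 9% of the $187,600 excess over $285,800 is $16,884 ≥ base, so the credit is $0.
Property Tax Rebate: $473,400 meets or exceeds the $223,800 cutoff, so the credit is $0.
Total: $5,850 + $0 + $0 = $5,850.

$5,850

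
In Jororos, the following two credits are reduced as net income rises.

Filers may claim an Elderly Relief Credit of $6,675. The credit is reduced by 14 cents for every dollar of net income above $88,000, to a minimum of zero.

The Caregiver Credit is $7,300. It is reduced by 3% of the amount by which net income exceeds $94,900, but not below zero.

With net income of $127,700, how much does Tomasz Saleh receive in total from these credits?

$7,433

Elderly Relief Credit: 14% of the $39,700 excess over $88,000 is $5,558; credit = $6,675 − $5,558 = $1,117.
Caregiver Credit: 3% of the $32,800 excess over $94,900 is $984; credit = $7,300 − $984 = $6,316.
Total: $1,117 + $6,316 = $7,433.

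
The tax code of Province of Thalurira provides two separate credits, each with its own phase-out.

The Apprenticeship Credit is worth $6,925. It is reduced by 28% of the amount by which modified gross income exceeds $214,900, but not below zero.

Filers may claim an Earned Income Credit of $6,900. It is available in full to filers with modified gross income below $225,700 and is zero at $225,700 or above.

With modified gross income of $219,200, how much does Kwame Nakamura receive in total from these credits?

Apprenticeship Credit: 28% of the $4,300 excess over $214,900 is $1,204; credit = $6,925 − $1,204 = $5,721.
Earned Income Credit: $219,200 is below the $225,700 cutoff, so the full $6,900 applies.
Total: $5,721 + $6,900 = $12,621.

$12,621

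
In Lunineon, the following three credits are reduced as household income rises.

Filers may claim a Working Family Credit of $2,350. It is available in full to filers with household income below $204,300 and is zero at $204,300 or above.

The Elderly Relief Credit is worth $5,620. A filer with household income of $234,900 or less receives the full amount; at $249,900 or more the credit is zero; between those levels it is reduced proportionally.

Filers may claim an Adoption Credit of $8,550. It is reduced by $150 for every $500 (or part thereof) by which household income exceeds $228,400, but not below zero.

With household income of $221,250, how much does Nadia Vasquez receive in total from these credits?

Working Family Credit: $221,250 meets or exceeds the $204,300 cutoff, so the credit is $0.
Elderly Relief Credit: $221,250 is at or below the $234,900 threshold, so the full $5,620 applies.
Adoption Credit: $221,250 is at or below the $228,400 threshold, so the full $8,550 applies.
Total: $0 + $5,620 + $8,550 = $14,170.

$14,170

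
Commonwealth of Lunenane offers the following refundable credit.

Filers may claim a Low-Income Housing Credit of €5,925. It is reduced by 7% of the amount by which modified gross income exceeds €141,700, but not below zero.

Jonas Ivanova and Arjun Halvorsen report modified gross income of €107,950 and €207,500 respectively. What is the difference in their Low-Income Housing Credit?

€4,606

Jonas (€107,950): Low-Income Housing Credit: €107,950 is at or below the €141,700 threshold, so the full €5,925 applies.
Arjun (€207,500): Low-Income Housing Credit: 7% of the €65,800 excess over €141,700 is €4,606; credit = €5,925 − €4,606 = €1,319.
Difference: |€5,925 − €1,319| = €4,606.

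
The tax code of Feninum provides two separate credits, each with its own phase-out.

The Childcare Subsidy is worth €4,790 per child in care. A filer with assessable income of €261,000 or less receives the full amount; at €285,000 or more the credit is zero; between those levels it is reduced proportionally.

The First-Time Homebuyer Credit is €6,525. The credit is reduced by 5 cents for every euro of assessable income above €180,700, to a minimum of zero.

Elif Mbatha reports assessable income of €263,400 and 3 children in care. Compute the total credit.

€15,323

Childcare Subsidy: base = 3 × €4,790 = €14,370. €263,400 is €2,400 into a €24,000 phase-out range, leaving 21,600/24,000 of the credit: €14,370 × 21,600/24,000 = €12,933.
First-Time Homebuyer Credit: 5% of the €82,700 excess over €180,700 is €4,135; credit = €6,525 − €4,135 = €2,390.
Total: €12,933 + €2,390 = €15,323.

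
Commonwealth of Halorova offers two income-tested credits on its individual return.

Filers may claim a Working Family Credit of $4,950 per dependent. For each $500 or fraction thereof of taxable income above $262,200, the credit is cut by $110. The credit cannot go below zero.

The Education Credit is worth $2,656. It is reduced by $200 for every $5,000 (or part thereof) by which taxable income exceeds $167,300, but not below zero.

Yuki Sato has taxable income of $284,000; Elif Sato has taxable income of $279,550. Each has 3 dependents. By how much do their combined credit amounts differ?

$990

Yuki ($284,000): Working Family Credit: base = 3 × $4,950 = $14,850. income exceeds $262,200 by $21,800, which is 44 full-or-partial $500 increments; reduction = 44 × $110 = $4,840, leaving $10,010. Education Credit: income exceeds $167,300 by $116,700 → 24 increments × $200 = $4,800 ≥ base, so the credit is $0. total $10,010 + $0 = $10,010
Elif ($279,550): Working Family Credit: base = 3 × $4,950 = $14,850. income exceeds $262,200 by $17,350, which is 35 full-or-partial $500 increments; reduction = 35 × $110 = $3,850, leaving $11,000. Education Credit: income exceeds $167,300 by $112,250 → 23 increments × $200 = $4,600 ≥ base, so the credit is $0. total $11,000 + $0 = $11,000
Difference: |$10,010 − $11,000| = $990.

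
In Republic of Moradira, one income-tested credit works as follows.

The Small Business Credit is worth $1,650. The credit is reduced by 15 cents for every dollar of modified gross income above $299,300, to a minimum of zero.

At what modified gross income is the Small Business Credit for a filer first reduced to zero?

$310,300

The credit falls by 15% of each dollar above $299,300, so it reaches zero when the excess is $1,650 / 15% = $11,000: income = $299,300 + $11,000 = $310,300.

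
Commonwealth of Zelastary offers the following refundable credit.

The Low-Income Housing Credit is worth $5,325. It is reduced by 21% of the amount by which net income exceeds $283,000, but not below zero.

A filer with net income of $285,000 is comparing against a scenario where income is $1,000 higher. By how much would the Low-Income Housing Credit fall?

$210

At $285,000 — 21% of the $2,000 excess over $283,000 is $420; credit = $5,325 − $420 = $4,905.
At $286,000 — 21% of the $3,000 excess over $283,000 is $630; credit = $5,325 − $630 = $4,695.
Lost: $4,905 − $4,695 = $210.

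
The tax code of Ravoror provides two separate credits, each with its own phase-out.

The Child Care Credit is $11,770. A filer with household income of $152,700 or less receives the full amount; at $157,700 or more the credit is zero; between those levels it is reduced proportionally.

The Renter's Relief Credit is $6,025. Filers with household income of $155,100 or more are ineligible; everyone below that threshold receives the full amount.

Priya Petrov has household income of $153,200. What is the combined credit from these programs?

Child Care Credit: $153,200 is $500 into a $5,000 phase-out range, leaving 4,500/5,000 of the credit: $11,770 × 4,500/5,000 = $10,593.
Renter's Relief Credit: $153,200 is below the $155,100 cutoff, so the full $6,025 applies.
Total: $10,593 + $6,025 = $16,618.

$16,618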